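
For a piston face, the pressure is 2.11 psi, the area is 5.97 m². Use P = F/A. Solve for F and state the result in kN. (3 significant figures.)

86.9 kN

Rearranging P = F/A for F: F = P·A.
P = 2.11 psi = 14548 Pa; A = 5.97 m².
F = 86851 N  (the unit combination reduces to kg·m/s² = N)
86851 N × (1 kN / 1000 N) = 86.85 kN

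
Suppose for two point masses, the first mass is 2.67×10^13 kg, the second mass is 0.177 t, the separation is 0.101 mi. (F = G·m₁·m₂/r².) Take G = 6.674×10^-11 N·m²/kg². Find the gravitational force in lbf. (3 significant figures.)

From Newton's law of gravitation: F = Gm₁m₂/r².
m₁ = 2.67×10^13 kg; m₂ = 0.177 t = 177.0 kg; r = 0.101 mi = 162.5 m; G = 6.674×10^-11 N·m²/kg².
F = 11.94 N
11.94 N × (1 lbf / 4.448 N) = 2.684 lbf

2.68 lbf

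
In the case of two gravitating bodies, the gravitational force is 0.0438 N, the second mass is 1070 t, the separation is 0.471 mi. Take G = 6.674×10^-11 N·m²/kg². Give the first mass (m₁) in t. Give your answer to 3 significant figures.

3.52×10^5 t

From Newton's law of gravitation: m₁ = F·r²/(G·m₂).
F = 0.0438 N; m₂ = 1070 t = 1.070×10^6 kg; r = 0.471 mi = 758.0 m; G = 6.674×10^-11 N·m²/kg².
m₁ = 3.524×10^8 kg
3.524×10^8 kg × (1 t / 1000 kg) = 3.524×10^5 t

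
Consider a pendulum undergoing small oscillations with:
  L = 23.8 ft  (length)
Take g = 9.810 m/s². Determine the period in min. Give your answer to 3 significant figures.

0.0901 min

Directly: T = 2π√(L/g).
L = 23.8 ft = 7.254 m; g = 9.810 m/s².
T = 5.403 s
5.403 s × (1 min / 60.00 s) = 0.09005 min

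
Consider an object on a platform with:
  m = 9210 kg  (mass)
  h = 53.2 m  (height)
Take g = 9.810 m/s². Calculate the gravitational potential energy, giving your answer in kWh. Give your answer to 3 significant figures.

PE is given directly by: PE = mgh.
m = 9210 kg; h = 53.2 m; g = 9.810 m/s².
PE = 4.807×10^6 J
4.807×10^6 J × (1 kWh / 3.600×10^6 J) = 1.335 kWh

1.34 kWh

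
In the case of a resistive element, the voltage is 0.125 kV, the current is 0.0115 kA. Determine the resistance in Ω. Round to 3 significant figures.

10.9 Ω

Rearranging: R = V/I.
V = 0.125 kV = 125.0 V; I = 0.0115 kA = 11.50 A.
R = 10.87 Ω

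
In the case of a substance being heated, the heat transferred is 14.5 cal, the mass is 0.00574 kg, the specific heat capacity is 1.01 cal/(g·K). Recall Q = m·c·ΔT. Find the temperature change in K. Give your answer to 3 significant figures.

2.50 K

Rearranging Q = m·c·ΔT for ΔT: ΔT = Q/(m·c).
Q = 14.5 cal = 60.67 J; m = 0.00574 kg; c = 1.01 cal/(g·K) = 4226 J/(kg·K).
ΔT = 2.501 K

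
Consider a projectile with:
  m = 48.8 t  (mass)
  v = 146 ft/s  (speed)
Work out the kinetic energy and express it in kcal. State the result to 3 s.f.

KE is given directly by: KE = ½mv².
m = 48.8 t = 48800 kg; v = 146 ft/s = 44.50 m/s.
KE = 4.832×10^7 J
4.832×10^7 J × (1 kcal / 4184 J) = 11549 kcal

11500 kcal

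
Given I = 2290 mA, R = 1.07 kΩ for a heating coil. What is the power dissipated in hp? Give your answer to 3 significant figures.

P is given directly by: P = I²R.
I = 2290 mA = 2.290 A; R = 1.07 kΩ = 1070 Ω.
P = 5611 W
5611 W × (1 hp / 745.7 W) = 7.525 hp

7.52 hp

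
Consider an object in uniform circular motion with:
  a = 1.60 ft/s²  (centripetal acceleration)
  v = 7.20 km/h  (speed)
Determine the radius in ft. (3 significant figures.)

26.9 ft

Solving a = v²/r for r: r = v²/a.
a = 1.60 ft/s² = 0.4877 m/s²; v = 7.20 km/h = 2.000 m/s.
r = 8.202 m
8.202 m × (1 ft / 0.3048 m) = 26.91 ft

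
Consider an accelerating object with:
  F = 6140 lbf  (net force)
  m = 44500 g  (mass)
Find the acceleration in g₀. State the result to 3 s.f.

62.6 g₀

Rearranging: a = F/m.
F = 6140 lbf = 27312 N; m = 44500 g = 44.50 kg.
a = 613.8 m/s²
613.8 m/s² × (1 g₀ / 9.807 m/s²) = 62.59 g₀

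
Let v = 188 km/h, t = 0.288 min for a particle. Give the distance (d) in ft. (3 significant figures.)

Solving v = d/t for d: d = v·t.
v = 188 km/h = 52.22 m/s; t = 0.288 min = 17.28 s.
d = 902.4 m
902.4 m × (1 ft / 0.3048 m) = 2961 ft

2960 ft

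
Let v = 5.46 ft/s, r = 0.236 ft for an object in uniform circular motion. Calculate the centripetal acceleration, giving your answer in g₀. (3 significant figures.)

a is given directly by: a = v²/r.
v = 5.46 ft/s = 1.664 m/s; r = 0.236 ft = 0.07193 m.
a = 38.50 m/s²
38.50 m/s² × (1 g₀ / 9.807 m/s²) = 3.926 g₀

3.93 g₀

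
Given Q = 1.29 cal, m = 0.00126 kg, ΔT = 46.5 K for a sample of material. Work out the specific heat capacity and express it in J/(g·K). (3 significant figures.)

Solving Q = m·c·ΔT for c: c = Q/(m·ΔT).
Q = 1.29 cal = 5.397 J; m = 0.00126 kg; ΔT = 46.5 K.
c = 92.12 J/(kg·K)
92.12 J/(kg·K) × (1 J/(g·K) / 1000 J/(kg·K)) = 0.09212 J/(g·K)

0.0921 J/(g·K)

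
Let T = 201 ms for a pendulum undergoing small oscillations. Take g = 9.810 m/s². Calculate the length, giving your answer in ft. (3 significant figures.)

0.0329 ft

Rearranging: L = g·(T/2π)².
T = 201 ms = 0.2010 s; g = 9.810 m/s².
L = 0.01004 m
0.01004 m × (1 ft / 0.3048 m) = 0.03294 ft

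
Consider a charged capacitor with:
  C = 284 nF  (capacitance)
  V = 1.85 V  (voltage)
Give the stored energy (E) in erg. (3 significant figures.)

4.86 erg

Directly: E = ½CV².
C = 284 nF = 2.840×10^-7 F; V = 1.85 V.
E = 4.860×10^-7 J
4.860×10^-7 J × (1 erg / 1.000×10^-7 J) = 4.860 erg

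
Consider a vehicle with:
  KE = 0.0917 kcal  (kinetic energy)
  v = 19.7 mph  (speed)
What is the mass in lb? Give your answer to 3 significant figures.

Rearranging: m = 2·KE/v².
KE = 0.0917 kcal = 383.7 J; v = 19.7 mph = 8.807 m/s.
m = 9.894 kg
9.894 kg × (1 lb / 0.4536 kg) = 21.81 lb

21.8 lb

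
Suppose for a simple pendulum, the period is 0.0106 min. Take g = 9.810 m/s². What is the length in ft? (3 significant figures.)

0.330 ft

Rearranging: L = g·(T/2π)².
T = 0.0106 min = 0.6360 s; g = 9.810 m/s².
L = 0.1005 m
0.1005 m × (1 ft / 0.3048 m) = 0.3298 ft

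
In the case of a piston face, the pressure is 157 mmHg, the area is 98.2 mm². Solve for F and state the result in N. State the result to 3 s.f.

Rearranging: F = P·A.
P = 157 mmHg = 20932 Pa; A = 98.2 mm² = 9.820×10^-5 m².
F = 2.055 N

2.06 N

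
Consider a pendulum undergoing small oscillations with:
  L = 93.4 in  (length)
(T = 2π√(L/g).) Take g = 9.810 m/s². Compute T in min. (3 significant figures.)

T is given directly by: T = 2π√(L/g).
L = 93.4 in = 2.372 m; g = 9.810 m/s².
T = 3.090 s
3.090 s × (1 min / 60.00 s) = 0.05150 min

0.0515 min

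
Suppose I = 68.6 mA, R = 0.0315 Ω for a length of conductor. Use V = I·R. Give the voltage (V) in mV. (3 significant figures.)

2.16 mV

From Ohm's law: V = IR.
I = 68.6 mA = 0.06860 A; R = 0.0315 Ω.
V = 0.002161 V  (the unit combination reduces to kg·m²/(A·s³) = V)
0.002161 V × (1 mV / 0.001000 V) = 2.161 mV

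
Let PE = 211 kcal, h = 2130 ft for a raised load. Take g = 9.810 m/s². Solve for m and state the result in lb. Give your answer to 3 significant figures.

306 lb

Solving PE = m·g·h for m: m = PE/(g·h).
PE = 211 kcal = 8.828×10^5 J; h = 2130 ft = 649.2 m; g = 9.810 m/s².
m = 138.6 kg
138.6 kg × (1 lb / 0.4536 kg) = 305.6 lb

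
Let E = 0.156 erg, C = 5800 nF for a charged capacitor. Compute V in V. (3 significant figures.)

Solving E = ½C·V² for V: V = √(2E/C).
E = 0.156 erg = 1.560×10^-8 J; C = 5800 nF = 5.800×10^-6 F.
V = 0.07334 V

0.0733 V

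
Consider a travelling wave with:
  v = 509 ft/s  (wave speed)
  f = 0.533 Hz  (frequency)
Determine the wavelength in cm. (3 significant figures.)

29100 cm

Solving v = f·λ for λ: λ = v/f.
v = 509 ft/s = 155.1 m/s; f = 0.533 Hz.
λ = 291.1 m
291.1 m × (1 cm / 0.01000 m) = 29108 cm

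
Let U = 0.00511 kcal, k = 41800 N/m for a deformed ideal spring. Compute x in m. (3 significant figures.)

0.0320 m

Rearranging: x = √(2U/k).
U = 0.00511 kcal = 21.38 J; k = 41800 N/m.
x = 0.03198 m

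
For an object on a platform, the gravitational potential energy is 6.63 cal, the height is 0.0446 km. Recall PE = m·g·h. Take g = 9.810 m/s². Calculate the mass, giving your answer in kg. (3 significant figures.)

Solving PE = m·g·h for m: m = PE/(g·h).
PE = 6.63 cal = 27.74 J; h = 0.0446 km = 44.60 m; g = 9.810 m/s².
m = 0.06340 kg

0.0634 kg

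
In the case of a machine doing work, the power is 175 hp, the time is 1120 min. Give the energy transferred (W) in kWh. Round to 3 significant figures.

2440 kWh

Rearranging P = W/t for W: W = P·t.
P = 175 hp = 1.305×10^5 W; t = 1120 min = 67200 s.
W = 8.769×10^9 J
8.769×10^9 J × (1 kWh / 3.600×10^6 J) = 2436 kWh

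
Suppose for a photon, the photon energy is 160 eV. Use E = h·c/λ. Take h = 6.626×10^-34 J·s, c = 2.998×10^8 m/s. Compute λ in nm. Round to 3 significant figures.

Rearranging: λ = hc/E.
E = 160 eV = 2.563×10^-17 J; h = 6.626×10^-34 J·s; c = 2.998×10^8 m/s.
λ = 7.749×10^-9 m
7.749×10^-9 m × (1 nm / 1.000×10^-9 m) = 7.749 nm

7.75 nm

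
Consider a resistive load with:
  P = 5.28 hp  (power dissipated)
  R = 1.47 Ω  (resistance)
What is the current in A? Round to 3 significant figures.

51.8 A

Rearranging: I = √(P/R).
P = 5.28 hp = 3937 W; R = 1.47 Ω.
I = 51.75 A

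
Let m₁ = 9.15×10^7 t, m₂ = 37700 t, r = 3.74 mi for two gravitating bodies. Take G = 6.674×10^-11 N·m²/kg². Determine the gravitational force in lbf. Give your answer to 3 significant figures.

1.43 lbf

Directly: F = Gm₁m₂/r².
m₁ = 9.15×10^7 t = 9.150×10^10 kg; m₂ = 37700 t = 3.770×10^7 kg; r = 3.74 mi = 6019 m; G = 6.674×10^-11 N·m²/kg².
F = 6.355 N  (the unit combination reduces to kg·m/s² = N)
6.355 N × (1 lbf / 4.448 N) = 1.429 lbf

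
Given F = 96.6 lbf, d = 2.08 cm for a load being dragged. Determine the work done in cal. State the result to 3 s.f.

2.14 cal

W is given directly by: W = F·d.
F = 96.6 lbf = 429.7 N; d = 2.08 cm = 0.02080 m.
W = 8.938 J
8.938 J × (1 cal / 4.184 J) = 2.136 cal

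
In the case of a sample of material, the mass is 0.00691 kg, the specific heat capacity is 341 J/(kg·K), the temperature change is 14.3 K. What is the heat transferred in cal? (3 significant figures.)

8.05 cal

Q is given directly by: Q = mcΔT.
m = 0.00691 kg; c = 341 J/(kg·K); ΔT = 14.3 K.
Q = 33.70 J
33.70 J × (1 cal / 4.184 J) = 8.053 cal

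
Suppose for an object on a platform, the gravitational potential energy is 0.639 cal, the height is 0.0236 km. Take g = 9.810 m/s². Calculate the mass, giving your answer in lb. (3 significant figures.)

Rearranging: m = PE/(g·h).
PE = 0.639 cal = 2.674 J; h = 0.0236 km = 23.60 m; g = 9.810 m/s².
m = 0.01155 kg
0.01155 kg × (1 lb / 0.4536 kg) = 0.02546 lb

0.0255 lb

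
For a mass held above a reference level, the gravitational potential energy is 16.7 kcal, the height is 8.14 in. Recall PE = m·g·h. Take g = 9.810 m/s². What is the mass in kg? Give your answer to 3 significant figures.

34400 kg

Rearranging: m = PE/(g·h).
PE = 16.7 kcal = 69873 J; h = 8.14 in = 0.2068 m; g = 9.810 m/s².
m = 34449 kg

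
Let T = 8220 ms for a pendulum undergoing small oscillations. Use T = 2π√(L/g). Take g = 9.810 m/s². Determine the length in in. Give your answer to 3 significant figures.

Rearranging T = 2π√(L/g) for L: L = g·(T/2π)².
T = 8220 ms = 8.220 s; g = 9.810 m/s².
L = 16.79 m
16.79 m × (1 in / 0.02540 m) = 661.0 in

661 in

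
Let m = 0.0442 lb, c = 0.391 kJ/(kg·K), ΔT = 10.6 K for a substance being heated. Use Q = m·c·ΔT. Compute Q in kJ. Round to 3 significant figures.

Directly: Q = mcΔT.
m = 0.0442 lb = 0.02005 kg; c = 0.391 kJ/(kg·K) = 391.0 J/(kg·K); ΔT = 10.6 K.
Q = 83.09 J
83.09 J × (1 kJ / 1000 J) = 0.08309 kJ

0.0831 kJ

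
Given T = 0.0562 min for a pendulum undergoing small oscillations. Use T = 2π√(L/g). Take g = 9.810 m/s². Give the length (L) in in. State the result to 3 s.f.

111 in

Rearranging: L = g·(T/2π)².
T = 0.0562 min = 3.372 s; g = 9.810 m/s².
L = 2.825 m
2.825 m × (1 in / 0.02540 m) = 111.2 in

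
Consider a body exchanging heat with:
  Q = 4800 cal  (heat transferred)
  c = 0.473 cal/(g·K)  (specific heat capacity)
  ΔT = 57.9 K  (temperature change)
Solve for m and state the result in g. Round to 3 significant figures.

175 g

Rearranging: m = Q/(c·ΔT).
Q = 4800 cal = 20083 J; c = 0.473 cal/(g·K) = 1979 J/(kg·K); ΔT = 57.9 K.
m = 0.1753 kg
0.1753 kg × (1 g / 0.001000 kg) = 175.3 g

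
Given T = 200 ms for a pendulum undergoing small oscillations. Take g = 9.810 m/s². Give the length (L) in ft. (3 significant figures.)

Rearranging T = 2π√(L/g) for L: L = g·(T/2π)².
T = 200 ms = 0.2000 s; g = 9.810 m/s².
L = 0.009940 m
0.009940 m × (1 ft / 0.3048 m) = 0.03261 ft

0.0326 ft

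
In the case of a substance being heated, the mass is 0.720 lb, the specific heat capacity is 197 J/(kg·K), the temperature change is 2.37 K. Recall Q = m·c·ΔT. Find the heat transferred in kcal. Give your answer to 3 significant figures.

Q is given directly by: Q = mcΔT.
m = 0.720 lb = 0.3266 kg; c = 197 J/(kg·K); ΔT = 2.37 K.
Q = 152.5 J
152.5 J × (1 kcal / 4184 J) = 0.03644 kcal

0.0364 kcal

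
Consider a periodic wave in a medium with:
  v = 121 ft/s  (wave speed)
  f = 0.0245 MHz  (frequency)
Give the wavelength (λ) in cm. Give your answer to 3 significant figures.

Solving v = f·λ for λ: λ = v/f.
v = 121 ft/s = 36.88 m/s; f = 0.0245 MHz = 24500 Hz.
λ = 0.001505 m
0.001505 m × (1 cm / 0.01000 m) = 0.1505 cm

0.151 cm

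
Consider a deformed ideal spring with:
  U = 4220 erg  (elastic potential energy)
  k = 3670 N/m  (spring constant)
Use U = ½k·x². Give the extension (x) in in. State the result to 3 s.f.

0.0189 in

Rearranging: x = √(2U/k).
U = 4220 erg = 4.220×10^-4 J; k = 3670 N/m.
x = 4.796×10^-4 m
4.796×10^-4 m × (1 in / 0.02540 m) = 0.01888 in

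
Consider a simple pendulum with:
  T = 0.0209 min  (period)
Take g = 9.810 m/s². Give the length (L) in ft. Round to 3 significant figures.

Rearranging: L = g·(T/2π)².
T = 0.0209 min = 1.254 s; g = 9.810 m/s².
L = 0.3908 m
0.3908 m × (1 ft / 0.3048 m) = 1.282 ft

1.28 ft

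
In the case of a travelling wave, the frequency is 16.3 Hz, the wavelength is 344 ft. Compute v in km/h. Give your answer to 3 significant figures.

6150 km/h

v is given directly by: v = fλ.
f = 16.3 Hz; λ = 344 ft = 104.9 m.
v = 1709 m/s
1709 m/s × (1 km/h / 0.2778 m/s) = 6153 km/h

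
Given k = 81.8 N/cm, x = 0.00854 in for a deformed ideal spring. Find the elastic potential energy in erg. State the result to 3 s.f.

Directly: U = ½kx².
k = 81.8 N/cm = 8180 N/m; x = 0.00854 in = 2.169×10^-4 m.
U = 1.924×10^-4 J
1.924×10^-4 J × (1 erg / 1.000×10^-7 J) = 1924 erg

1920 erg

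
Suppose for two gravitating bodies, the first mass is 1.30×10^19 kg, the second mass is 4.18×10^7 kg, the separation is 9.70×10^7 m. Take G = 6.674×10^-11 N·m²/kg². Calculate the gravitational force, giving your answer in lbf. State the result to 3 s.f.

From Newton's law of gravitation: F = Gm₁m₂/r².
m₁ = 1.30×10^19 kg; m₂ = 4.18×10^7 kg; r = 9.70×10^7 m; G = 6.674×10^-11 N·m²/kg².
F = 3.854 N
3.854 N × (1 lbf / 4.448 N) = 0.8665 lbf

0.867 lbf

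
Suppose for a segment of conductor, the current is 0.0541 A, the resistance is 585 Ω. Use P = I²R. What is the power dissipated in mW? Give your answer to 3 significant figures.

P is given directly by: P = I²R.
I = 0.0541 A; R = 585 Ω.
P = 1.712 W
1.712 W × (1 mW / 0.001000 W) = 1712 mW

1710 mW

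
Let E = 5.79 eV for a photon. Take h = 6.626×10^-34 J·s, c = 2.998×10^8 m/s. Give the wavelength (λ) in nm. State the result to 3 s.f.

214 nm

Rearranging: λ = hc/E.
E = 5.79 eV = 9.277×10^-19 J; h = 6.626×10^-34 J·s; c = 2.998×10^8 m/s.
λ = 2.141×10^-7 m
2.141×10^-7 m × (1 nm / 1.000×10^-9 m) = 214.1 nm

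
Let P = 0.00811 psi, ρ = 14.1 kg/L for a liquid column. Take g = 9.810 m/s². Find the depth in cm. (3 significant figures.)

0.0404 cm

Rearranging: h = P/(ρ·g).
P = 0.00811 psi = 55.92 Pa; ρ = 14.1 kg/L = 14100 kg/m³; g = 9.810 m/s².
h = 4.043×10^-4 m
4.043×10^-4 m × (1 cm / 0.01000 m) = 0.04043 cm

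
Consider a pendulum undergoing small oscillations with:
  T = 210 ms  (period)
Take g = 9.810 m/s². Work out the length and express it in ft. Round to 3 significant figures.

0.0360 ft

Rearranging: L = g·(T/2π)².
T = 210 ms = 0.2100 s; g = 9.810 m/s².
L = 0.01096 m
0.01096 m × (1 ft / 0.3048 m) = 0.03595 ft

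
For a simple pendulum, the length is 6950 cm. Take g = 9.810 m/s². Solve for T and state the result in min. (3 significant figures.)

0.279 min

Directly: T = 2π√(L/g).
L = 6950 cm = 69.50 m; g = 9.810 m/s².
T = 16.72 s
16.72 s × (1 min / 60.00 s) = 0.2787 min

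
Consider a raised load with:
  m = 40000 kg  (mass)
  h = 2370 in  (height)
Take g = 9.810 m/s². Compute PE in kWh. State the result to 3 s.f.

6.56 kWh

PE is given directly by: PE = mgh.
m = 40000 kg; h = 2370 in = 60.20 m; g = 9.810 m/s².
PE = 2.362×10^7 J
2.362×10^7 J × (1 kWh / 3.600×10^6 J) = 6.562 kWh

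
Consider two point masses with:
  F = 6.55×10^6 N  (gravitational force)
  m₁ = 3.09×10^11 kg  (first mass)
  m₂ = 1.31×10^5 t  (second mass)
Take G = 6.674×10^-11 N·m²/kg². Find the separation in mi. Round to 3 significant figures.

0.0126 mi

Rearranging: r = √(G·m₁m₂/F).
F = 6.55×10^6 N; m₁ = 3.09×10^11 kg; m₂ = 1.31×10^5 t = 1.310×10^8 kg; G = 6.674×10^-11 N·m²/kg².
r = 20.31 m
20.31 m × (1 mi / 1609 m) = 0.01262 mi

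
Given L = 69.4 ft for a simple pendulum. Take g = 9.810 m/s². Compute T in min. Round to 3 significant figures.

0.154 min

T is given directly by: T = 2π√(L/g).
L = 69.4 ft = 21.15 m; g = 9.810 m/s².
T = 9.226 s
9.226 s × (1 min / 60.00 s) = 0.1538 min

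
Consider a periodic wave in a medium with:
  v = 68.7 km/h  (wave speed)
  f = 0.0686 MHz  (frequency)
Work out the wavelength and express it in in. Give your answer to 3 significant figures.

Rearranging v = f·λ for λ: λ = v/f.
v = 68.7 km/h = 19.08 m/s; f = 0.0686 MHz = 68600 Hz.
λ = 2.782×10^-4 m
2.782×10^-4 m × (1 in / 0.02540 m) = 0.01095 in

0.0110 in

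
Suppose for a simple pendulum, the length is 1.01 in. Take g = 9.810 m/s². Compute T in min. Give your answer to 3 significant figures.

0.00536 min

Directly: T = 2π√(L/g).
L = 1.01 in = 0.02565 m; g = 9.810 m/s².
T = 0.3213 s
0.3213 s × (1 min / 60.00 s) = 0.005355 min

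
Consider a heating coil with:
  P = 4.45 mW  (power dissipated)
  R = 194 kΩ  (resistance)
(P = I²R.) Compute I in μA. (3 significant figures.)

151 μA

Solving P = I²R for I: I = √(P/R).
P = 4.45 mW = 0.004450 W; R = 194 kΩ = 1.940×10^5 Ω.
I = 1.515×10^-4 A
1.515×10^-4 A × (1 μA / 1.000×10^-6 A) = 151.5 μA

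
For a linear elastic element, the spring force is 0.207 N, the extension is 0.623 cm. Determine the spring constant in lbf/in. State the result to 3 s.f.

Solving F = k·x for k: k = F/x.
F = 0.207 N; x = 0.623 cm = 0.006230 m.
k = 33.23 N/m
33.23 N/m × (1 lbf/in / 175.1 N/m) = 0.1897 lbf/in

0.190 lbf/in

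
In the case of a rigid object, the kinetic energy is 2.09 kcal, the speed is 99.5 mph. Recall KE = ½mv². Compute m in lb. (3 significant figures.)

Solving KE = ½mv² for m: m = 2·KE/v².
KE = 2.09 kcal = 8745 J; v = 99.5 mph = 44.48 m/s.
m = 8.840 kg
8.840 kg × (1 lb / 0.4536 kg) = 19.49 lb

19.5 lb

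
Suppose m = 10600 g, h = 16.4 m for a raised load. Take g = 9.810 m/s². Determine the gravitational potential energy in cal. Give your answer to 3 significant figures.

PE is given directly by: PE = mgh.
m = 10600 g = 10.60 kg; h = 16.4 m; g = 9.810 m/s².
PE = 1705 J
1705 J × (1 cal / 4.184 J) = 407.6 cal

408 cal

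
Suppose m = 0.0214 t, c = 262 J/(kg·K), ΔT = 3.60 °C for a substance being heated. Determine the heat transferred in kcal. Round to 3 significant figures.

4.82 kcal

Q is given directly by: Q = mcΔT.
m = 0.0214 t = 21.40 kg; c = 262 J/(kg·K); ΔT = 3.60 °C = 3.600 K.
Q = 20184 J
20184 J × (1 kcal / 4184 J) = 4.824 kcal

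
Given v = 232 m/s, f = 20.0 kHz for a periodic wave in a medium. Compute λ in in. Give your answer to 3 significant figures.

0.457 in

Solving v = f·λ for λ: λ = v/f.
v = 232 m/s; f = 20.0 kHz = 20000 Hz.
λ = 0.01160 m
0.01160 m × (1 in / 0.02540 m) = 0.4567 in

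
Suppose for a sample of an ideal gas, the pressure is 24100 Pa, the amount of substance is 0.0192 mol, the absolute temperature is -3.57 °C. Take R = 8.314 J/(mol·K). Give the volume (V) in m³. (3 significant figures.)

Rearranging PV = nRT for V: V = nRT/P.
P = 24100 Pa; n = 0.0192 mol; T = -3.57 °C = 269.6 K; R = 8.314 J/(mol·K).
V = 0.001786 m³

0.00179 m³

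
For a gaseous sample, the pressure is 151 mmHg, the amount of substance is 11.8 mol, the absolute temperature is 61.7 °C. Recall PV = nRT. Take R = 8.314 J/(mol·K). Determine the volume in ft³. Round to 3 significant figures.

Rearranging PV = nRT for V: V = nRT/P.
P = 151 mmHg = 20132 Pa; n = 11.8 mol; T = 61.7 °C = 334.8 K; R = 8.314 J/(mol·K).
V = 1.632 m³
1.632 m³ × (1 ft³ / 0.02832 m³) = 57.63 ft³

57.6 ft³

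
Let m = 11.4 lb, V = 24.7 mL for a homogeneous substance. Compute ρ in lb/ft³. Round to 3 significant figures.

Directly: ρ = m/V.
m = 11.4 lb = 5.171 kg; V = 24.7 mL = 2.470×10^-5 m³.
ρ = 2.094×10^5 kg/m³
2.094×10^5 kg/m³ × (1 lb/ft³ / 16.02 kg/m³) = 13069 lb/ft³

13100 lb/ft³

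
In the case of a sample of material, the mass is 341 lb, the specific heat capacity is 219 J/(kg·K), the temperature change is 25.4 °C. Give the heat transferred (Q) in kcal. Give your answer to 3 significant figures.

206 kcal

Directly: Q = mcΔT.
m = 341 lb = 154.7 kg; c = 219 J/(kg·K); ΔT = 25.4 °C = 25.40 K.
Q = 8.604×10^5 J  (the unit combination reduces to kg·m²/s² = J)
8.604×10^5 J × (1 kcal / 4184 J) = 205.6 kcal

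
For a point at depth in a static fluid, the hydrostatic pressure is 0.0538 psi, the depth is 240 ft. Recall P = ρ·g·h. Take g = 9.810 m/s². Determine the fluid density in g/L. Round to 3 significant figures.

0.517 g/L

Solving P = ρ·g·h for ρ: ρ = P/(g·h).
P = 0.0538 psi = 370.9 Pa; h = 240 ft = 73.15 m; g = 9.810 m/s².
ρ = 0.5169 kg/m³
Since 1 g/L = 1 kg/m³, 0.5169 g/L.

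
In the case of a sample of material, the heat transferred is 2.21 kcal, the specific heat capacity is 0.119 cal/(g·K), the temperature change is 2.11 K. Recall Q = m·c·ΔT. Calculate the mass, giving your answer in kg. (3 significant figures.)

8.80 kg

Rearranging Q = m·c·ΔT for m: m = Q/(c·ΔT).
Q = 2.21 kcal = 9247 J; c = 0.119 cal/(g·K) = 497.9 J/(kg·K); ΔT = 2.11 K.
m = 8.802 kg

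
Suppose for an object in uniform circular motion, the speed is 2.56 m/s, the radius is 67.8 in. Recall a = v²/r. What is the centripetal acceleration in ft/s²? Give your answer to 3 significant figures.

Directly: a = v²/r.
v = 2.56 m/s; r = 67.8 in = 1.722 m.
a = 3.806 m/s²
3.806 m/s² × (1 ft/s² / 0.3048 m/s²) = 12.49 ft/s²

12.5 ft/s²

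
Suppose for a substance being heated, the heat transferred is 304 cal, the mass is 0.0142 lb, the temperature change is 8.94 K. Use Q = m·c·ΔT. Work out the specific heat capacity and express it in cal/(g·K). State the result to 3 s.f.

5.28 cal/(g·K)

Rearranging: c = Q/(m·ΔT).
Q = 304 cal = 1272 J; m = 0.0142 lb = 0.006441 kg; ΔT = 8.94 K.
c = 22089 J/(kg·K)
22089 J/(kg·K) × (1 cal/(g·K) / 4184 J/(kg·K)) = 5.279 cal/(g·K)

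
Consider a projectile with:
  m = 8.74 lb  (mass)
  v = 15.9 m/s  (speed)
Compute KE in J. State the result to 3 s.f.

501 J

KE is given directly by: KE = ½mv².
m = 8.74 lb = 3.964 kg; v = 15.9 m/s.
KE = 501.1 J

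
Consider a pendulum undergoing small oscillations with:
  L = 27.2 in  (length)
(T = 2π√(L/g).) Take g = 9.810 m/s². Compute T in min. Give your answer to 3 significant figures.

Directly: T = 2π√(L/g).
L = 27.2 in = 0.6909 m; g = 9.810 m/s².
T = 1.667 s
1.667 s × (1 min / 60.00 s) = 0.02779 min

0.0278 min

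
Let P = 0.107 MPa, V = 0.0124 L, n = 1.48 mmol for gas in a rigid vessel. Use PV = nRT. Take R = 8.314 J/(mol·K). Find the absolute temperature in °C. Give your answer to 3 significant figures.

-165 °C

Rearranging: T = PV/(nR).
P = 0.107 MPa = 1.070×10^5 Pa; V = 0.0124 L = 1.240×10^-5 m³; n = 1.48 mmol = 0.001480 mol; R = 8.314 J/(mol·K).
T = 107.8 K
107.8 K − 273.15 = -165.3 °C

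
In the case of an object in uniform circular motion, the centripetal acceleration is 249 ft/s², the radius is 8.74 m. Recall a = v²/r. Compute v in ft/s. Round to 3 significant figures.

84.5 ft/s

Rearranging: v = √(a·r).
a = 249 ft/s² = 75.90 m/s²; r = 8.74 m.
v = 25.76 m/s
25.76 m/s × (1 ft/s / 0.3048 m/s) = 84.50 ft/s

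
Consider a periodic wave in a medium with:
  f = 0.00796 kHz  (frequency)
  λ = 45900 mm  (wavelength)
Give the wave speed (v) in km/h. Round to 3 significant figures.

1320 km/h

v is given directly by: v = fλ.
f = 0.00796 kHz = 7.960 Hz; λ = 45900 mm = 45.90 m.
v = 365.4 m/s
365.4 m/s × (1 km/h / 0.2778 m/s) = 1315 km/h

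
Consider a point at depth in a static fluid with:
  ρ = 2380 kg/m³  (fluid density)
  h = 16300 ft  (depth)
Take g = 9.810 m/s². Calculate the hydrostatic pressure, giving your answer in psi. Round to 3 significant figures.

16800 psi

Directly: P = ρgh.
ρ = 2380 kg/m³; h = 16300 ft = 4968 m; g = 9.810 m/s².
P = 1.160×10^8 Pa
1.160×10^8 Pa × (1 psi / 6895 Pa) = 16824 psi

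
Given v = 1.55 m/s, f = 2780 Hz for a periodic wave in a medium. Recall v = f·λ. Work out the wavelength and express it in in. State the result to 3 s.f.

0.0220 in

Solving v = f·λ for λ: λ = v/f.
v = 1.55 m/s; f = 2780 Hz.
λ = 5.576×10^-4 m
5.576×10^-4 m × (1 in / 0.02540 m) = 0.02195 in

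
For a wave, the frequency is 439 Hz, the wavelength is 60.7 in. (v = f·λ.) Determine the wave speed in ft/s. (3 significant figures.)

Directly: v = fλ.
f = 439 Hz; λ = 60.7 in = 1.542 m.
v = 676.8 m/s
676.8 m/s × (1 ft/s / 0.3048 m/s) = 2221 ft/s

2220 ft/s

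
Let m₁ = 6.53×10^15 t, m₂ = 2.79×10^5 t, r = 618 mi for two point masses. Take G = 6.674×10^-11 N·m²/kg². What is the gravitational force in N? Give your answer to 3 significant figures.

Directly: F = Gm₁m₂/r².
m₁ = 6.53×10^15 t = 6.530×10^18 kg; m₂ = 2.79×10^5 t = 2.790×10^8 kg; r = 618 mi = 9.946×10^5 m; G = 6.674×10^-11 N·m²/kg².
F = 1.229×10^5 N

1.23×10^5 N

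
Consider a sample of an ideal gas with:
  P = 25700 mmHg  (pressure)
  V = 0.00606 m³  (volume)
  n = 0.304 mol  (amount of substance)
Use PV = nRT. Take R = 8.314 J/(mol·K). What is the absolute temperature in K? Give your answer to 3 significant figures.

8220 K

Solving PV = nRT for T: T = PV/(nR).
P = 25700 mmHg = 3.426×10^6 Pa; V = 0.00606 m³; n = 0.304 mol; R = 8.314 J/(mol·K).
T = 8215 K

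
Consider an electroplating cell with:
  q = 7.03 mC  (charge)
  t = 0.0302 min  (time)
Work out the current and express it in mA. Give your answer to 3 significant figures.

3.88 mA

Solving q = I·t for I: I = q/t.
q = 7.03 mC = 0.007030 C; t = 0.0302 min = 1.812 s.
I = 0.003880 A
0.003880 A × (1 mA / 0.001000 A) = 3.880 mA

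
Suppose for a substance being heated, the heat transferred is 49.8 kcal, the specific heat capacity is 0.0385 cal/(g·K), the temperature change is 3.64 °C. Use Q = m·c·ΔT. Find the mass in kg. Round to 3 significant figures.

355 kg

Solving Q = m·c·ΔT for m: m = Q/(c·ΔT).
Q = 49.8 kcal = 2.084×10^5 J; c = 0.0385 cal/(g·K) = 161.1 J/(kg·K); ΔT = 3.64 °C = 3.640 K.
m = 355.4 kg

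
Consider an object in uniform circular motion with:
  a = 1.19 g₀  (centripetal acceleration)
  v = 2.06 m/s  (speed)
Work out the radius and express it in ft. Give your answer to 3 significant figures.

1.19 ft

Rearranging: r = v²/a.
a = 1.19 g₀ = 11.67 m/s²; v = 2.06 m/s.
r = 0.3636 m
0.3636 m × (1 ft / 0.3048 m) = 1.193 ft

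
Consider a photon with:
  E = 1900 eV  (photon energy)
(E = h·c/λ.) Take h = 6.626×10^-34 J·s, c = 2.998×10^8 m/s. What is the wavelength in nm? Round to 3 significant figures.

Rearranging: λ = hc/E.
E = 1900 eV = 3.044×10^-16 J; h = 6.626×10^-34 J·s; c = 2.998×10^8 m/s.
λ = 6.526×10^-10 m
6.526×10^-10 m × (1 nm / 1.000×10^-9 m) = 0.6526 nm

0.653 nm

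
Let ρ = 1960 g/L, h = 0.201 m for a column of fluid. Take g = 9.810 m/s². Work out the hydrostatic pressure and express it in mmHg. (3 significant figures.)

Directly: P = ρgh.
ρ = 1960 g/L = 1960 kg/m³; h = 0.201 m; g = 9.810 m/s².
P = 3865 Pa
3865 Pa × (1 mmHg / 133.3 Pa) = 28.99 mmHg

29.0 mmHg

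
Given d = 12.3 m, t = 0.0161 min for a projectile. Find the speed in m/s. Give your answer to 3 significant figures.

12.7 m/s

Directly: v = d/t.
d = 12.3 m; t = 0.0161 min = 0.9660 s.
v = 12.73 m/s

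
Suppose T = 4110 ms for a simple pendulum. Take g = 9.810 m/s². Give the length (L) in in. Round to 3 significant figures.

165 in

Rearranging T = 2π√(L/g) for L: L = g·(T/2π)².
T = 4110 ms = 4.110 s; g = 9.810 m/s².
L = 4.198 m
4.198 m × (1 in / 0.02540 m) = 165.3 in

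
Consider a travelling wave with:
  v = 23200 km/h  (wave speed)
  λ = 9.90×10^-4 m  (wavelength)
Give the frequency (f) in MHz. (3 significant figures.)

Rearranging v = f·λ for f: f = v/λ.
v = 23200 km/h = 6444 m/s; λ = 9.90×10^-4 m.
f = 6.510×10^6 Hz
6.510×10^6 Hz × (1 MHz / 1.000×10^6 Hz) = 6.510 MHz

6.51 MHz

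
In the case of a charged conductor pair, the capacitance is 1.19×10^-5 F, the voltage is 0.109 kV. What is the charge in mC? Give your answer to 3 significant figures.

1.30 mC

Solving C = Q/V for Q: Q = CV.
C = 1.19×10^-5 F; V = 0.109 kV = 109.0 V.
Q = 0.001297 C  (the unit combination reduces to A·s = C)
0.001297 C × (1 mC / 0.001000 C) = 1.297 mC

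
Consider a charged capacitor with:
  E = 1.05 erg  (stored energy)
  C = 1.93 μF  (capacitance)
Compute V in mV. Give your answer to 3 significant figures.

330 mV

Rearranging E = ½C·V² for V: V = √(2E/C).
E = 1.05 erg = 1.050×10^-7 J; C = 1.93 μF = 1.930×10^-6 F.
V = 0.3299 V
0.3299 V × (1 mV / 0.001000 V) = 329.9 mV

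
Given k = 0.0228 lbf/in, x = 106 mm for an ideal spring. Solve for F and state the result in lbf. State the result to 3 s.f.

0.0951 lbf

From Hooke's law: F = kx.
k = 0.0228 lbf/in = 3.993 N/m; x = 106 mm = 0.1060 m.
F = 0.4232 N
0.4232 N × (1 lbf / 4.448 N) = 0.09515 lbf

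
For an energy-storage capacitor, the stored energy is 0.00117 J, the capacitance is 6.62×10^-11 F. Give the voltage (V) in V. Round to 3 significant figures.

Solving E = ½C·V² for V: V = √(2E/C).
E = 0.00117 J; C = 6.62×10^-11 F.
V = 5945 V

5950 V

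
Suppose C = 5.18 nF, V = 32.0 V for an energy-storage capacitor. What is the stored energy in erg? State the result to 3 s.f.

E is given directly by: E = ½CV².
C = 5.18 nF = 5.180×10^-9 F; V = 32.0 V.
E = 2.652×10^-6 J  (the unit combination reduces to kg·m²/s² = J)
2.652×10^-6 J × (1 erg / 1.000×10^-7 J) = 26.52 erg

26.5 erg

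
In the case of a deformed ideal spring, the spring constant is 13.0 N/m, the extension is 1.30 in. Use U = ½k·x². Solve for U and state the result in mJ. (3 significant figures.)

7.09 mJ

Directly: U = ½kx².
k = 13.0 N/m; x = 1.30 in = 0.03302 m.
U = 0.007087 J
0.007087 J × (1 mJ / 0.001000 J) = 7.087 mJ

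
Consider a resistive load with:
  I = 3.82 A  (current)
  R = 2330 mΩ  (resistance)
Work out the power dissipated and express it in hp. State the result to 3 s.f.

0.0456 hp

P is given directly by: P = I²R.
I = 3.82 A; R = 2330 mΩ = 2.330 Ω.
P = 34.00 W
34.00 W × (1 hp / 745.7 W) = 0.04560 hp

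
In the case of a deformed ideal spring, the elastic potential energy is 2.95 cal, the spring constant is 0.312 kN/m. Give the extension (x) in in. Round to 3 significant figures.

Rearranging U = ½k·x² for x: x = √(2U/k).
U = 2.95 cal = 12.34 J; k = 0.312 kN/m = 312.0 N/m.
x = 0.2813 m
0.2813 m × (1 in / 0.02540 m) = 11.07 in

11.1 in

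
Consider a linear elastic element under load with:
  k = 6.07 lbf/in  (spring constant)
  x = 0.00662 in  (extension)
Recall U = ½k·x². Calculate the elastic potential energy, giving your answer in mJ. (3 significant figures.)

0.0150 mJ

Directly: U = ½kx².
k = 6.07 lbf/in = 1063 N/m; x = 0.00662 in = 1.681×10^-4 m.
U = 1.503×10^-5 J
1.503×10^-5 J × (1 mJ / 0.001000 J) = 0.01503 mJ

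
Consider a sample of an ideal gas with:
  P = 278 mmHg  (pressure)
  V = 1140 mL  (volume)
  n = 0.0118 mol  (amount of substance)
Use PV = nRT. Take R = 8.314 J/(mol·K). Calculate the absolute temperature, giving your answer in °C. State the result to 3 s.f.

Solving PV = nRT for T: T = PV/(nR).
P = 278 mmHg = 37064 Pa; V = 1140 mL = 0.001140 m³; n = 0.0118 mol; R = 8.314 J/(mol·K).
T = 430.7 K
430.7 K − 273.15 = 157.5 °C

158 °C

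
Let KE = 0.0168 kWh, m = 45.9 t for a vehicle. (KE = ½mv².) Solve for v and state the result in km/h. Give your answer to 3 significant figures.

Solving KE = ½mv² for v: v = √(2·KE/m).
KE = 0.0168 kWh = 60480 J; m = 45.9 t = 45900 kg.
v = 1.623 m/s
1.623 m/s × (1 km/h / 0.2778 m/s) = 5.844 km/h

5.84 km/h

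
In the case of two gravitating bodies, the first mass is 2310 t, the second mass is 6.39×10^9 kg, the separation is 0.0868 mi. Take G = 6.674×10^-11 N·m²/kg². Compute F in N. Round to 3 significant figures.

50.5 N

From Newton's law of gravitation: F = Gm₁m₂/r².
m₁ = 2310 t = 2.310×10^6 kg; m₂ = 6.39×10^9 kg; r = 0.0868 mi = 139.7 m; G = 6.674×10^-11 N·m²/kg².
F = 50.48 N  (the unit combination reduces to kg·m/s² = N)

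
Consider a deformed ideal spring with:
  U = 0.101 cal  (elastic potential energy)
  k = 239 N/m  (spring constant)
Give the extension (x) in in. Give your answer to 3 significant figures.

2.34 in

Rearranging: x = √(2U/k).
U = 0.101 cal = 0.4226 J; k = 239 N/m.
x = 0.05947 m
0.05947 m × (1 in / 0.02540 m) = 2.341 in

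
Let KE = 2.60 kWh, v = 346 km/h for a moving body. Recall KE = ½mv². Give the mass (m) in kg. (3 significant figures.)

Solving KE = ½mv² for m: m = 2·KE/v².
KE = 2.60 kWh = 9.360×10^6 J; v = 346 km/h = 96.11 m/s.
m = 2027 kg

2030 kg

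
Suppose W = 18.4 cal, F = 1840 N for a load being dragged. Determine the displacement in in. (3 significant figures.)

1.65 in

Solving W = F·d for d: d = W/F.
W = 18.4 cal = 76.99 J; F = 1840 N.
d = 0.04184 m
0.04184 m × (1 in / 0.02540 m) = 1.647 in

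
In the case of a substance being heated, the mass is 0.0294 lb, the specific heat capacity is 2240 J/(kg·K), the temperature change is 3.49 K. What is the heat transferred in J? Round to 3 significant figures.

Q is given directly by: Q = mcΔT.
m = 0.0294 lb = 0.01334 kg; c = 2240 J/(kg·K); ΔT = 3.49 K.
Q = 104.3 J

104 J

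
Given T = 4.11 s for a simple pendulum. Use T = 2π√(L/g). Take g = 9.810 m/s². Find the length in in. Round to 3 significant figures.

Rearranging T = 2π√(L/g) for L: L = g·(T/2π)².
T = 4.11 s; g = 9.810 m/s².
L = 4.198 m
4.198 m × (1 in / 0.02540 m) = 165.3 in

165 in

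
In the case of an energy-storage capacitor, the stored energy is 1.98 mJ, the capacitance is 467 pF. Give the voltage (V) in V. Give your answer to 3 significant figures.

Rearranging: V = √(2E/C).
E = 1.98 mJ = 0.001980 J; C = 467 pF = 4.670×10^-10 F.
V = 2912 V

2910 V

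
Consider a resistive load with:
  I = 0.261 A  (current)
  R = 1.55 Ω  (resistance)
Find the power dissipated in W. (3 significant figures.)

0.106 W

P is given directly by: P = I²R.
I = 0.261 A; R = 1.55 Ω.
P = 0.1056 W  (the unit combination reduces to kg·m²/s³ = W)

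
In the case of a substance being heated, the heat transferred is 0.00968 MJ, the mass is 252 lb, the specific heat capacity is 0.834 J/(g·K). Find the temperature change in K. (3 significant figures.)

Rearranging Q = m·c·ΔT for ΔT: ΔT = Q/(m·c).
Q = 0.00968 MJ = 9680 J; m = 252 lb = 114.3 kg; c = 0.834 J/(g·K) = 834.0 J/(kg·K).
ΔT = 0.1015 K

0.102 K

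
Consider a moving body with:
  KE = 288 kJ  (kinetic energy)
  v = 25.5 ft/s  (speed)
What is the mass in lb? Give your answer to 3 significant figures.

21000 lb

Solving KE = ½mv² for m: m = 2·KE/v².
KE = 288 kJ = 2.880×10^5 J; v = 25.5 ft/s = 7.772 m/s.
m = 9535 kg
9535 kg × (1 lb / 0.4536 kg) = 21021 lb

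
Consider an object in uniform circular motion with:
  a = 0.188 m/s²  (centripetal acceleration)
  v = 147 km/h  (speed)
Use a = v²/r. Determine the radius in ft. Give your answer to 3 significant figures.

29100 ft

Solving a = v²/r for r: r = v²/a.
a = 0.188 m/s²; v = 147 km/h = 40.83 m/s.
r = 8869 m
8869 m × (1 ft / 0.3048 m) = 29098 ft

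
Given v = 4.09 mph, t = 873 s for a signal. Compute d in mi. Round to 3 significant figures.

Solving v = d/t for d: d = v·t.
v = 4.09 mph = 1.828 m/s; t = 873 s.
d = 1596 m
1596 m × (1 mi / 1609 m) = 0.9918 mi

0.992 mi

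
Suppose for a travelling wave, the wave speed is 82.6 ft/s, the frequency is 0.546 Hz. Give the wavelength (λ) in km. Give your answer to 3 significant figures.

0.0461 km

Solving v = f·λ for λ: λ = v/f.
v = 82.6 ft/s = 25.18 m/s; f = 0.546 Hz.
λ = 46.11 m
46.11 m × (1 km / 1000 m) = 0.04611 km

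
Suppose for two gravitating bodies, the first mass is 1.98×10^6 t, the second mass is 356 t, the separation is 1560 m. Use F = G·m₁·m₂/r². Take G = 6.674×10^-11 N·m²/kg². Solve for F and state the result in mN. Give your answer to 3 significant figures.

19.3 mN

F is given directly by: F = Gm₁m₂/r².
m₁ = 1.98×10^6 t = 1.980×10^9 kg; m₂ = 356 t = 3.560×10^5 kg; r = 1560 m; G = 6.674×10^-11 N·m²/kg².
F = 0.01933 N
0.01933 N × (1 mN / 0.001000 N) = 19.33 mN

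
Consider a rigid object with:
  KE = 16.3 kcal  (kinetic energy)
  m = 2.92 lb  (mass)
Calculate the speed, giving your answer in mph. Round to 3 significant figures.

Rearranging: v = √(2·KE/m).
KE = 16.3 kcal = 68199 J; m = 2.92 lb = 1.324 kg.
v = 320.9 m/s
320.9 m/s × (1 mph / 0.4470 m/s) = 717.9 mph

718 mph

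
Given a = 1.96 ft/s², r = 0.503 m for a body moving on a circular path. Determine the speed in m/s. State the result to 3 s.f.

0.548 m/s

Rearranging: v = √(a·r).
a = 1.96 ft/s² = 0.5974 m/s²; r = 0.503 m.
v = 0.5482 m/s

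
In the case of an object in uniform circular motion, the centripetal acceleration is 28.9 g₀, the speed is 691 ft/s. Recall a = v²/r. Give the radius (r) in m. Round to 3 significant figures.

Solving a = v²/r for r: r = v²/a.
a = 28.9 g₀ = 283.4 m/s²; v = 691 ft/s = 210.6 m/s.
r = 156.5 m

157 m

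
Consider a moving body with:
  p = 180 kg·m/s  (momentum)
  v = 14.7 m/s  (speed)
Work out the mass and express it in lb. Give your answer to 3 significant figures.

Rearranging p = m·v for m: m = p/v.
p = 180 kg·m/s; v = 14.7 m/s.
m = 12.24 kg
12.24 kg × (1 lb / 0.4536 kg) = 27.00 lb

27.0 lb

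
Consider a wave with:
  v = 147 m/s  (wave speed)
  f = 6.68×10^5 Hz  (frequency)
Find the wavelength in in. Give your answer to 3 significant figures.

0.00866 in

Rearranging v = f·λ for λ: λ = v/f.
v = 147 m/s; f = 6.68×10^5 Hz.
λ = 2.201×10^-4 m
2.201×10^-4 m × (1 in / 0.02540 m) = 0.008664 in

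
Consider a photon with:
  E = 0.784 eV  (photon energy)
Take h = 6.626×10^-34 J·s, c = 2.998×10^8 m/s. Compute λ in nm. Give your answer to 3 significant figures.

1580 nm

Rearranging E = h·c/λ for λ: λ = hc/E.
E = 0.784 eV = 1.256×10^-19 J; h = 6.626×10^-34 J·s; c = 2.998×10^8 m/s.
λ = 1.581×10^-6 m
1.581×10^-6 m × (1 nm / 1.000×10^-9 m) = 1581 nm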